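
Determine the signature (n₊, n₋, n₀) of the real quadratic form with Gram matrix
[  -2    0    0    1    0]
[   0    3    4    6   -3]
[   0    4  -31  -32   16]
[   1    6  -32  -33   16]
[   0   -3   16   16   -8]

step 0: pivot -2 → sign −
step 1: pivot 3 → sign +
step 2: pivot -109/3 → sign −
step 3: pivot -101/218 → sign −
step 4: pivot 1/101 → sign +
signature = (2, 3, 0)

Answer: (2, 3, 0)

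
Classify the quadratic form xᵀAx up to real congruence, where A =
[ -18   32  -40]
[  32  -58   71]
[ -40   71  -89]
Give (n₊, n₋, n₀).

step 0: pivot -18 → sign −
step 1: pivot -10/9 → sign −
step 2: pivot -1/10 → sign −
signature = (0, 3, 0)

Answer: (0, 3, 0)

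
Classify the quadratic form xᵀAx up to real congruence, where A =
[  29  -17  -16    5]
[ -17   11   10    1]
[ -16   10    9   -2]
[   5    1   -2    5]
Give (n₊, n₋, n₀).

Answer: (3, 1, 0)

Derivation:
step 0: pivot 29 → sign +
step 1: pivot 30/29 → sign +
step 2: pivot -1/5 → sign −
step 3: pivot 2 → sign +
signature = (3, 1, 0)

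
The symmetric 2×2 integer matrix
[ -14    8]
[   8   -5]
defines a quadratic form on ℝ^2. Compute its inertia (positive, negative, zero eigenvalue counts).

Answer: (0, 2, 0)

Derivation:
step 0: pivot -14 → sign −
step 1: pivot -3/7 → sign −
signature = (0, 2, 0)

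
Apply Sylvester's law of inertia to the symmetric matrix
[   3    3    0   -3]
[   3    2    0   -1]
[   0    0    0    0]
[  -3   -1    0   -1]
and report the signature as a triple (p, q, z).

Answer: (1, 1, 2)

Derivation:
step 0: pivot 3 → sign +
step 1: pivot -1 → sign −
step 2: row/col 2 already zero → sign 0
step 3: row/col 3 already zero → sign 0
signature = (1, 1, 2)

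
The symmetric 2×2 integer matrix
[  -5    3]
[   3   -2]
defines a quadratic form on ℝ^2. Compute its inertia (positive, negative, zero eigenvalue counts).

step 0: pivot -5 → sign −
step 1: pivot -1/5 → sign −
signature = (0, 2, 0)

Answer: (0, 2, 0)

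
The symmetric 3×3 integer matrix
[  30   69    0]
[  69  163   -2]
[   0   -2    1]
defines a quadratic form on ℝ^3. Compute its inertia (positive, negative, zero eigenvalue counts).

Answer: (3, 0, 0)

Derivation:
step 0: pivot 30 → sign +
step 1: pivot 43/10 → sign +
step 2: pivot 3/43 → sign +
signature = (3, 0, 0)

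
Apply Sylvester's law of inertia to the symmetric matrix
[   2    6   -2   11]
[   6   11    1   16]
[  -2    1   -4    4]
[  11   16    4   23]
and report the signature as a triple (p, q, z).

step 0: pivot 2 → sign +
step 1: pivot -7 → sign −
step 2: pivot 1 → sign +
step 3: pivot -3/14 → sign −
signature = (2, 2, 0)

Answer: (2, 2, 0)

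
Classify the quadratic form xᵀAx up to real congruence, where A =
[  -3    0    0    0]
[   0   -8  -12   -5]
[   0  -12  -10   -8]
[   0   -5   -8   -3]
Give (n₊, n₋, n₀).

Answer: (2, 2, 0)

Derivation:
step 0: pivot -3 → sign −
step 1: pivot -8 → sign −
step 2: pivot 8 → sign +
step 3: pivot 3/32 → sign +
signature = (2, 2, 0)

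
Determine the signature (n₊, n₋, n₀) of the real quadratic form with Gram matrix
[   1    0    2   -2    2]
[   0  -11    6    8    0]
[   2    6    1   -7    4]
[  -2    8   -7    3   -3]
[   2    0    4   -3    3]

Answer: (2, 3, 0)

Derivation:
step 0: pivot 1 → sign +
step 1: pivot -11 → sign −
step 2: pivot 3/11 → sign +
step 3: pivot -2 → sign −
step 4: pivot -1/2 → sign −
signature = (2, 3, 0)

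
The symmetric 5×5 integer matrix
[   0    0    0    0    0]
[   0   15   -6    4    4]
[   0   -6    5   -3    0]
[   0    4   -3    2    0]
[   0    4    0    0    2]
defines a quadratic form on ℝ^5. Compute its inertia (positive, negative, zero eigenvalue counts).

Answer: (3, 1, 1)

Derivation:
step 0: pivot 15 → sign +
step 1: pivot 13/5 → sign +
step 2: pivot 7/39 → sign +
step 3: pivot -2/7 → sign −
step 4: row/col 4 already zero → sign 0
signature = (3, 1, 1)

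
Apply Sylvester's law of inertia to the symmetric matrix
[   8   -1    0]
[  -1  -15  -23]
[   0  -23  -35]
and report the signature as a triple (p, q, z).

step 0: pivot 8 → sign +
step 1: pivot -121/8 → sign −
step 2: pivot -3/121 → sign −
signature = (1, 2, 0)

Answer: (1, 2, 0)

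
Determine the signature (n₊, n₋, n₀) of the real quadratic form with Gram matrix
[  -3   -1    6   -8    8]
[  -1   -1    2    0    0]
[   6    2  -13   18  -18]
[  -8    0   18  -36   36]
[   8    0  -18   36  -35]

step 0: pivot -3 → sign −
step 1: pivot -2/3 → sign −
step 2: pivot -1 → sign −
step 3: pivot 1 → sign +
step 4: row/col 4 already zero → sign 0
signature = (1, 3, 1)

Answer: (1, 3, 1)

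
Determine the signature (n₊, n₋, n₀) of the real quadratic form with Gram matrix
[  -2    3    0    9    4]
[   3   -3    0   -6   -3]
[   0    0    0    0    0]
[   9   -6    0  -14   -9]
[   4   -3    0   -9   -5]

step 0: pivot -2 → sign −
step 1: pivot 3/2 → sign +
step 2: pivot -11 → sign −
step 3: pivot 3/11 → sign +
step 4: row/col 4 already zero → sign 0
signature = (2, 2, 1)

Answer: (2, 2, 1)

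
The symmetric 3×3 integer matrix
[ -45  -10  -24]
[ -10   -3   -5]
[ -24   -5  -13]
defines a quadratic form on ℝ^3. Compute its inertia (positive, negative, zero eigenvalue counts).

step 0: pivot -45 → sign −
step 1: pivot -7/9 → sign −
step 2: pivot -2/35 → sign −
signature = (0, 3, 0)

Answer: (0, 3, 0)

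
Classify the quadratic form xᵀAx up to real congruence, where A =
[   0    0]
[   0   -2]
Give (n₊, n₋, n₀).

step 0: pivot -2 → sign −
step 1: row/col 1 already zero → sign 0
signature = (0, 1, 1)

Answer: (0, 1, 1)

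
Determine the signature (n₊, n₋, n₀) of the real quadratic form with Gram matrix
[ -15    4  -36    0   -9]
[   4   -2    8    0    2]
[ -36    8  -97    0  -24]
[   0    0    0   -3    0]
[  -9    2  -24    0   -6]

step 0: pivot -15 → sign −
step 1: pivot -14/15 → sign −
step 2: pivot -55/7 → sign −
step 3: pivot -3 → sign −
step 4: pivot -3/55 → sign −
signature = (0, 5, 0)

Answer: (0, 5, 0)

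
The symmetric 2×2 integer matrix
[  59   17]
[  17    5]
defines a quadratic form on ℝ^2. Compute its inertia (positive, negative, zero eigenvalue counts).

Answer: (2, 0, 0)

Derivation:
step 0: pivot 59 → sign +
step 1: pivot 6/59 → sign +
signature = (2, 0, 0)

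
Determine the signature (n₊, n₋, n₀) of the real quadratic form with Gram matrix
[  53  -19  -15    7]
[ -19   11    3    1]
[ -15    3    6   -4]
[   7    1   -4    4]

Answer: (4, 0, 0)

Derivation:
step 0: pivot 53 → sign +
step 1: pivot 222/53 → sign +
step 2: pivot 15/37 → sign +
step 3: pivot 2/15 → sign +
signature = (4, 0, 0)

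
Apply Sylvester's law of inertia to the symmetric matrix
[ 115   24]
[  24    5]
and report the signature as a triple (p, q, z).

Answer: (1, 1, 0)

Derivation:
step 0: pivot 115 → sign +
step 1: pivot -1/115 → sign −
signature = (1, 1, 0)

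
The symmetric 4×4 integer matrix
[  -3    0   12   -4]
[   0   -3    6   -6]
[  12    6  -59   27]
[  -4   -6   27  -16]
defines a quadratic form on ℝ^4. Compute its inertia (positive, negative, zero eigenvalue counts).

Answer: (2, 2, 0)

Derivation:
step 0: pivot -3 → sign −
step 1: pivot -3 → sign −
step 2: pivot 1 → sign +
step 3: pivot 1/3 → sign +
signature = (2, 2, 0)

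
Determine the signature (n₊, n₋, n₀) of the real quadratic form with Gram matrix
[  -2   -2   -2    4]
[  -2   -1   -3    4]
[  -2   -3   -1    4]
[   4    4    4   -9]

step 0: pivot -2 → sign −
step 1: pivot 1 → sign +
step 2: pivot -1 → sign −
step 3: row/col 3 already zero → sign 0
signature = (1, 2, 1)

Answer: (1, 2, 1)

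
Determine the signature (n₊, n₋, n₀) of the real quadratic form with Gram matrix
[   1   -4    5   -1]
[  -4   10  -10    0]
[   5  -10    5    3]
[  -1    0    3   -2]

step 0: pivot 1 → sign +
step 1: pivot -6 → sign −
step 2: pivot -10/3 → sign −
step 3: pivot 1/5 → sign +
signature = (2, 2, 0)

Answer: (2, 2, 0)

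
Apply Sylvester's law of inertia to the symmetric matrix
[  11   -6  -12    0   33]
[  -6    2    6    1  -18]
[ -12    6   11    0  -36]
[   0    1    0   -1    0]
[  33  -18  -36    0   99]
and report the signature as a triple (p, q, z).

step 0: pivot 11 → sign +
step 1: pivot -14/11 → sign −
step 2: pivot -13/7 → sign −
step 3: pivot -3/26 → sign −
step 4: row/col 4 already zero → sign 0
signature = (1, 3, 1)

Answer: (1, 3, 1)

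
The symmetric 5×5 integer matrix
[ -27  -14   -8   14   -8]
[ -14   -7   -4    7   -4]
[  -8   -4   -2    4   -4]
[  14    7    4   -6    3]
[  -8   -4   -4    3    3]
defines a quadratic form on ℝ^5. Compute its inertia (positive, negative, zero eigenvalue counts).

Answer: (3, 2, 0)

Derivation:
step 0: pivot -27 → sign −
step 1: pivot 7/27 → sign +
step 2: pivot 2/7 → sign +
step 3: pivot 1 → sign +
step 4: pivot -6 → sign −
signature = (3, 2, 0)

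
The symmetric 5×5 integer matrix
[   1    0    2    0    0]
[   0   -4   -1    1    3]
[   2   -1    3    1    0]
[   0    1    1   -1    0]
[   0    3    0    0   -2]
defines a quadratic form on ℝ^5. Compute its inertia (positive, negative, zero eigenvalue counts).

step 0: pivot 1 → sign +
step 1: pivot -4 → sign −
step 2: pivot -3/4 → sign −
step 3: pivot 1 → sign +
step 4: row/col 4 already zero → sign 0
signature = (2, 2, 1)

Answer: (2, 2, 1)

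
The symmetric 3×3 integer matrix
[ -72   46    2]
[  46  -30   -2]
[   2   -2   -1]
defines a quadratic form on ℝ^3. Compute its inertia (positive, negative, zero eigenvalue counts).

step 0: pivot -72 → sign −
step 1: pivot -11/18 → sign −
step 2: pivot -1/11 → sign −
signature = (0, 3, 0)

Answer: (0, 3, 0)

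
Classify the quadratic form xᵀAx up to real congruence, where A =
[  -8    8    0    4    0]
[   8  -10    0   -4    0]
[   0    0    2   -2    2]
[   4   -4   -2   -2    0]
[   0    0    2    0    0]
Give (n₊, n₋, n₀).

step 0: pivot -8 → sign −
step 1: pivot -2 → sign −
step 2: pivot 2 → sign +
step 3: pivot -2 → sign −
step 4: row/col 4 already zero → sign 0
signature = (1, 3, 1)

Answer: (1, 3, 1)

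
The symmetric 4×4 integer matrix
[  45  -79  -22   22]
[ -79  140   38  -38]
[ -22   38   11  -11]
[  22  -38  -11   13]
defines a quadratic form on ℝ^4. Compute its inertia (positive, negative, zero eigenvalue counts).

Answer: (3, 1, 0)

Derivation:
step 0: pivot 45 → sign +
step 1: pivot 59/45 → sign +
step 2: pivot -3/59 → sign −
step 3: pivot 2 → sign +
signature = (3, 1, 0)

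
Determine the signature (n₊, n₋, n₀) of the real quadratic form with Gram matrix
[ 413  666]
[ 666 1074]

step 0: pivot 413 → sign +
step 1: pivot 6/413 → sign +
signature = (2, 0, 0)

Answer: (2, 0, 0)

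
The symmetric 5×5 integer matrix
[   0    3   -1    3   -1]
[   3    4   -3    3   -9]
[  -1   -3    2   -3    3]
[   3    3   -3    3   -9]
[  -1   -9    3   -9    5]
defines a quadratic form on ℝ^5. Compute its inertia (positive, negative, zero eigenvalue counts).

step 0: pivot 4 → sign +
step 1: pivot -9/4 → sign −
step 2: pivot 4/9 → sign +
step 3: pivot 3/4 → sign +
step 4: pivot -2 → sign −
signature = (3, 2, 0)

Answer: (3, 2, 0)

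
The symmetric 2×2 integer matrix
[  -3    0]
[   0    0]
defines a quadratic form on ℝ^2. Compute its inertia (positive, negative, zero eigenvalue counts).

Answer: (0, 1, 1)

Derivation:
step 0: pivot -3 → sign −
step 1: row/col 1 already zero → sign 0
signature = (0, 1, 1)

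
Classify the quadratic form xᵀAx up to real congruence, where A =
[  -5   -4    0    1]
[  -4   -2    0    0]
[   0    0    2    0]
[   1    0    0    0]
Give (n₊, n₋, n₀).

Answer: (2, 2, 0)

Derivation:
step 0: pivot -5 → sign −
step 1: pivot 6/5 → sign +
step 2: pivot 2 → sign +
step 3: pivot -1/3 → sign −
signature = (2, 2, 0)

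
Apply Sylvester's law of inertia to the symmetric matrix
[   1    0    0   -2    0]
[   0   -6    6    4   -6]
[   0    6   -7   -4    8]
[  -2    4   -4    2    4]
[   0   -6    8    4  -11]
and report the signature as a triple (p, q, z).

Answer: (2, 3, 0)

Derivation:
step 0: pivot 1 → sign +
step 1: pivot -6 → sign −
step 2: pivot -1 → sign −
step 3: pivot 2/3 → sign +
step 4: pivot -1 → sign −
signature = (2, 3, 0)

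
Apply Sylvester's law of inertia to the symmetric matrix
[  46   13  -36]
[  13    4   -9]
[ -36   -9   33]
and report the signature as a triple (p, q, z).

step 0: pivot 46 → sign +
step 1: pivot 15/46 → sign +
step 2: pivot 3/5 → sign +
signature = (3, 0, 0)

Answer: (3, 0, 0)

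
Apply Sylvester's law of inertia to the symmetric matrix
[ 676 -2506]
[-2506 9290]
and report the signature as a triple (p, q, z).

Answer: (2, 0, 0)

Derivation:
step 0: pivot 676 → sign +
step 1: pivot 1/169 → sign +
signature = (2, 0, 0)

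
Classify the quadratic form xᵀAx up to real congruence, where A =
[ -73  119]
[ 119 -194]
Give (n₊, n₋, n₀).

Answer: (0, 2, 0)

Derivation:
step 0: pivot -73 → sign −
step 1: pivot -1/73 → sign −
signature = (0, 2, 0)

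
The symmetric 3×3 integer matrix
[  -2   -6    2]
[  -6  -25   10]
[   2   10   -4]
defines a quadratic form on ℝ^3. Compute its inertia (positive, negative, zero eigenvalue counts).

step 0: pivot -2 → sign −
step 1: pivot -7 → sign −
step 2: pivot 2/7 → sign +
signature = (1, 2, 0)

Answer: (1, 2, 0)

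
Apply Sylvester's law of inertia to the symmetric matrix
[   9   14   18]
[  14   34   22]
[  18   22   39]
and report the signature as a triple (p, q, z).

step 0: pivot 9 → sign +
step 1: pivot 110/9 → sign +
step 2: pivot 3/55 → sign +
signature = (3, 0, 0)

Answer: (3, 0, 0)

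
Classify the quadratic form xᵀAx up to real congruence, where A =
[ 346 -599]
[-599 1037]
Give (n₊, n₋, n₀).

Answer: (2, 0, 0)

Derivation:
step 0: pivot 346 → sign +
step 1: pivot 1/346 → sign +
signature = (2, 0, 0)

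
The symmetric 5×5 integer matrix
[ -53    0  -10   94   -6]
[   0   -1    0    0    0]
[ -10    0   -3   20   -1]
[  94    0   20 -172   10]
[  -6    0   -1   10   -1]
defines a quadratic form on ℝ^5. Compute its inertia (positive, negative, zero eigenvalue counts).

Answer: (0, 5, 0)

Derivation:
step 0: pivot -53 → sign −
step 1: pivot -1 → sign −
step 2: pivot -59/53 → sign −
step 3: pivot -40/59 → sign −
step 4: pivot -1/10 → sign −
signature = (0, 5, 0)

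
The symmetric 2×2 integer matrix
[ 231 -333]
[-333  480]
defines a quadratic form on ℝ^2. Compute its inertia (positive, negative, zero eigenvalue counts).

step 0: pivot 231 → sign +
step 1: pivot -3/77 → sign −
signature = (1, 1, 0)

Answer: (1, 1, 0)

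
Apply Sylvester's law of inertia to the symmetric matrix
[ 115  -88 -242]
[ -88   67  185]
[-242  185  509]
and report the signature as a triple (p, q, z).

step 0: pivot 115 → sign +
step 1: pivot -39/115 → sign −
step 2: pivot -2/13 → sign −
signature = (1, 2, 0)

Answer: (1, 2, 0)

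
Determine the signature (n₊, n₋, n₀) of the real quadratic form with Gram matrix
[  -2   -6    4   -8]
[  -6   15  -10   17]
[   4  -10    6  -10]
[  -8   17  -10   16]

step 0: pivot -2 → sign −
step 1: pivot 33 → sign +
step 2: pivot -2/3 → sign −
step 3: pivot -3/11 → sign −
signature = (1, 3, 0)

Answer: (1, 3, 0)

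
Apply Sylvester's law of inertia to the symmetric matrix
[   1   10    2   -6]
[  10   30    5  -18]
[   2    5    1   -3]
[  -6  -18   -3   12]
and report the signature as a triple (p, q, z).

Answer: (3, 1, 0)

Derivation:
step 0: pivot 1 → sign +
step 1: pivot -70 → sign −
step 2: pivot 3/14 → sign +
step 3: pivot 6/5 → sign +
signature = (3, 1, 0)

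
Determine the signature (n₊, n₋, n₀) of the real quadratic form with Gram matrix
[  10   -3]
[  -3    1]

step 0: pivot 10 → sign +
step 1: pivot 1/10 → sign +
signature = (2, 0, 0)

Answer: (2, 0, 0)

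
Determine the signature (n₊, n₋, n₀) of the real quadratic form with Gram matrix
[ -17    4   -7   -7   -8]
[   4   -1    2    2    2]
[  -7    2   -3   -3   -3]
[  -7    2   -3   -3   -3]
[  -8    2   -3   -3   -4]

step 0: pivot -17 → sign −
step 1: pivot -1/17 → sign −
step 2: pivot 2 → sign +
step 3: pivot -1/2 → sign −
step 4: row/col 4 already zero → sign 0
signature = (1, 3, 1)

Answer: (1, 3, 1)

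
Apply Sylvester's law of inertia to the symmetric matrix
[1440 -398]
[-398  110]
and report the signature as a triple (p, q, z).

Answer: (1, 1, 0)

Derivation:
step 0: pivot 1440 → sign +
step 1: pivot -1/360 → sign −
signature = (1, 1, 0)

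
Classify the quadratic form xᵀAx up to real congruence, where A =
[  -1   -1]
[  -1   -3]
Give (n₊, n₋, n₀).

Answer: (0, 2, 0)

Derivation:
step 0: pivot -1 → sign −
step 1: pivot -2 → sign −
signature = (0, 2, 0)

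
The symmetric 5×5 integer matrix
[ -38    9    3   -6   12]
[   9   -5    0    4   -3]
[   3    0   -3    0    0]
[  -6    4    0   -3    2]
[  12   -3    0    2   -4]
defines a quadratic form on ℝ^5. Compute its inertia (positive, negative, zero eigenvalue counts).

Answer: (2, 3, 0)

Derivation:
step 0: pivot -38 → sign −
step 1: pivot -109/38 → sign −
step 2: pivot -282/109 → sign −
step 3: pivot 13/47 → sign +
step 4: pivot 3/26 → sign +
signature = (2, 3, 0)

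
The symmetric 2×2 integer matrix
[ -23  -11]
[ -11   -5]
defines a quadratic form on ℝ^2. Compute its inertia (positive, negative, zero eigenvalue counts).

step 0: pivot -23 → sign −
step 1: pivot 6/23 → sign +
signature = (1, 1, 0)

Answer: (1, 1, 0)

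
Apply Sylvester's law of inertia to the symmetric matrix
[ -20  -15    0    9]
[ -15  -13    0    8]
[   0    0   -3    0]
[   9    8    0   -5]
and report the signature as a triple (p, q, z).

Answer: (0, 4, 0)

Derivation:
step 0: pivot -20 → sign −
step 1: pivot -7/4 → sign −
step 2: pivot -3 → sign −
step 3: pivot -2/35 → sign −
signature = (0, 4, 0)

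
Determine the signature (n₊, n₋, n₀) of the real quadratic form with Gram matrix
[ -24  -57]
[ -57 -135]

Answer: (1, 1, 0)

Derivation:
step 0: pivot -24 → sign −
step 1: pivot 3/8 → sign +
signature = (1, 1, 0)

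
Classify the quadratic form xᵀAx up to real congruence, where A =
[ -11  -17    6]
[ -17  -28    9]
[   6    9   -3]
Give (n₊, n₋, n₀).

step 0: pivot -11 → sign −
step 1: pivot -19/11 → sign −
step 2: pivot 6/19 → sign +
signature = (1, 2, 0)

Answer: (1, 2, 0)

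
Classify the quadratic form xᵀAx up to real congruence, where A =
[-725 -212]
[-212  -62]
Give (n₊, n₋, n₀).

Answer: (0, 2, 0)

Derivation:
step 0: pivot -725 → sign −
step 1: pivot -6/725 → sign −
signature = (0, 2, 0)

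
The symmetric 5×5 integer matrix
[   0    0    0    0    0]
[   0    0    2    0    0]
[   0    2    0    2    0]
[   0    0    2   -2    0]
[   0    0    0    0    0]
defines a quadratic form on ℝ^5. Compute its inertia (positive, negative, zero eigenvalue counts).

step 0: pivot -2 → sign −
step 1: pivot 2 → sign +
step 2: pivot -2 → sign −
step 3: row/col 3 already zero → sign 0
step 4: row/col 4 already zero → sign 0
signature = (1, 2, 2)

Answer: (1, 2, 2)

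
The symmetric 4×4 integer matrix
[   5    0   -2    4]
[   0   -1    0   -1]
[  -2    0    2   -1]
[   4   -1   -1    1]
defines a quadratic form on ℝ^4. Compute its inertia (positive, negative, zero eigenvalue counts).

Answer: (2, 2, 0)

Derivation:
step 0: pivot 5 → sign +
step 1: pivot -1 → sign −
step 2: pivot 6/5 → sign +
step 3: pivot -3/2 → sign −
signature = (2, 2, 0)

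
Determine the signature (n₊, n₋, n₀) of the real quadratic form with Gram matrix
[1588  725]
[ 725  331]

Answer: (2, 0, 0)

Derivation:
step 0: pivot 1588 → sign +
step 1: pivot 3/1588 → sign +
signature = (2, 0, 0)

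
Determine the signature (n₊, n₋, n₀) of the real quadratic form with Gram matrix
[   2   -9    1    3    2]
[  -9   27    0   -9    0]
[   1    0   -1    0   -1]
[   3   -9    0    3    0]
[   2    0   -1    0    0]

Answer: (2, 2, 1)

Derivation:
step 0: pivot 2 → sign +
step 1: pivot -27/2 → sign −
step 2: pivot 4 → sign +
step 3: pivot -1/4 → sign −
step 4: row/col 4 already zero → sign 0
signature = (2, 2, 1)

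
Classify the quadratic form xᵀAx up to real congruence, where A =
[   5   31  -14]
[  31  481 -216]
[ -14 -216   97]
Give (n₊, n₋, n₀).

Answer: (2, 0, 1)

Derivation:
step 0: pivot 5 → sign +
step 1: pivot 1444/5 → sign +
step 2: row/col 2 already zero → sign 0
signature = (2, 0, 1)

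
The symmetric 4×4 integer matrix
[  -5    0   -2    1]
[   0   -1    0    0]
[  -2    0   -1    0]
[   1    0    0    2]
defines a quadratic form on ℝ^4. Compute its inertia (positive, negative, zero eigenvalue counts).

step 0: pivot -5 → sign −
step 1: pivot -1 → sign −
step 2: pivot -1/5 → sign −
step 3: pivot 3 → sign +
signature = (1, 3, 0)

Answer: (1, 3, 0)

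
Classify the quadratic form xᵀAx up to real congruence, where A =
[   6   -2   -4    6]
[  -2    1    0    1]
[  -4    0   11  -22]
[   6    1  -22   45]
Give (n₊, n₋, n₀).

step 0: pivot 6 → sign +
step 1: pivot 1/3 → sign +
step 2: pivot 3 → sign +
step 3: row/col 3 already zero → sign 0
signature = (3, 0, 1)

Answer: (3, 0, 1)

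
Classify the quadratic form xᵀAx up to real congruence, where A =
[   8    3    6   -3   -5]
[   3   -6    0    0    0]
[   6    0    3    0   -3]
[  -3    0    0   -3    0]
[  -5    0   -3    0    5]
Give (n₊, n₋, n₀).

Answer: (2, 2, 1)

Derivation:
step 0: pivot 8 → sign +
step 1: pivot -57/8 → sign −
step 2: pivot -15/19 → sign −
step 3: pivot 3/5 → sign +
step 4: row/col 4 already zero → sign 0
signature = (2, 2, 1)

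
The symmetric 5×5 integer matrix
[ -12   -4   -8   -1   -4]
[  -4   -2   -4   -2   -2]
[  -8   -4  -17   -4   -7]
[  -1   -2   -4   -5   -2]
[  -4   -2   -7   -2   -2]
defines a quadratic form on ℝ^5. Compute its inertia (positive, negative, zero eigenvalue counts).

step 0: pivot -12 → sign −
step 1: pivot -2/3 → sign −
step 2: pivot -9 → sign −
step 3: pivot -3/4 → sign −
step 4: pivot 1 → sign +
signature = (1, 4, 0)

Answer: (1, 4, 0)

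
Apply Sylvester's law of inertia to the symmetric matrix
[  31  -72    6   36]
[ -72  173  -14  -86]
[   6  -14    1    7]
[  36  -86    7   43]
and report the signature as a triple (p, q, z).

Answer: (3, 1, 0)

Derivation:
step 0: pivot 31 → sign +
step 1: pivot 179/31 → sign +
step 2: pivot -29/179 → sign −
step 3: pivot 6/29 → sign +
signature = (3, 1, 0)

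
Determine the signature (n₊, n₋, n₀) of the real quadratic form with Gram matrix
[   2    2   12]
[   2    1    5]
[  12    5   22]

Answer: (1, 2, 0)

Derivation:
step 0: pivot 2 → sign +
step 1: pivot -1 → sign −
step 2: pivot -1 → sign −
signature = (1, 2, 0)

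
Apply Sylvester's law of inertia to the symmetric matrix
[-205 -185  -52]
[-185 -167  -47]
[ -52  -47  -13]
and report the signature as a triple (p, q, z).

step 0: pivot -205 → sign −
step 1: pivot -2/41 → sign −
step 2: pivot 3/10 → sign +
signature = (1, 2, 0)

Answer: (1, 2, 0)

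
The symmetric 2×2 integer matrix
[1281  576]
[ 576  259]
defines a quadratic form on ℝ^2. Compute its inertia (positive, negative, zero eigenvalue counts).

step 0: pivot 1281 → sign +
step 1: pivot 1/427 → sign +
signature = (2, 0, 0)

Answer: (2, 0, 0)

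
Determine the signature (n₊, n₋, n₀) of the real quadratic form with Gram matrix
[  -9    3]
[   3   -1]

Answer: (0, 1, 1)

Derivation:
step 0: pivot -9 → sign −
step 1: row/col 1 already zero → sign 0
signature = (0, 1, 1)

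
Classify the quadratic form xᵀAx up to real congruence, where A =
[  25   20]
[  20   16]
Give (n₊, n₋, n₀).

step 0: pivot 25 → sign +
step 1: row/col 1 already zero → sign 0
signature = (1, 0, 1)

Answer: (1, 0, 1)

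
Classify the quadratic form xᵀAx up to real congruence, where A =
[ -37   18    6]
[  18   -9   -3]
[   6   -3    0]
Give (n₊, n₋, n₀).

Answer: (1, 2, 0)

Derivation:
step 0: pivot -37 → sign −
step 1: pivot -9/37 → sign −
step 2: pivot 1 → sign +
signature = (1, 2, 0)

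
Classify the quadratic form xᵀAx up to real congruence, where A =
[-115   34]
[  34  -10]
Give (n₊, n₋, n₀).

step 0: pivot -115 → sign −
step 1: pivot 6/115 → sign +
signature = (1, 1, 0)

Answer: (1, 1, 0)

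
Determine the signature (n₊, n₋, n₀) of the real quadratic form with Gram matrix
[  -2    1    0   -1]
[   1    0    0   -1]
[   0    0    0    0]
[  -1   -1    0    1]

step 0: pivot -2 → sign −
step 1: pivot 1/2 → sign +
step 2: pivot -3 → sign −
step 3: row/col 3 already zero → sign 0
signature = (1, 2, 1)

Answer: (1, 2, 1)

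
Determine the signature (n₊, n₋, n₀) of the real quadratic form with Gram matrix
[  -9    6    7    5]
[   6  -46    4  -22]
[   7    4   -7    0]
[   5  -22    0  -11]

step 0: pivot -9 → sign −
step 1: pivot -42 → sign −
step 2: pivot 44/189 → sign +
step 3: pivot 3/44 → sign +
signature = (2, 2, 0)

Answer: (2, 2, 0)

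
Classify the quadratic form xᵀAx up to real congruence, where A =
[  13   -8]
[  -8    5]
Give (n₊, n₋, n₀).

Answer: (2, 0, 0)

Derivation:
step 0: pivot 13 → sign +
step 1: pivot 1/13 → sign +
signature = (2, 0, 0)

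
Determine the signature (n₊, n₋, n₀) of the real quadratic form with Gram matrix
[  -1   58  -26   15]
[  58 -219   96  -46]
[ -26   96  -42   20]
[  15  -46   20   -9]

step 0: pivot -1 → sign −
step 1: pivot 3145 → sign +
step 2: pivot 186/3145 → sign +
step 3: pivot 2/31 → sign +
signature = (3, 1, 0)

Answer: (3, 1, 0)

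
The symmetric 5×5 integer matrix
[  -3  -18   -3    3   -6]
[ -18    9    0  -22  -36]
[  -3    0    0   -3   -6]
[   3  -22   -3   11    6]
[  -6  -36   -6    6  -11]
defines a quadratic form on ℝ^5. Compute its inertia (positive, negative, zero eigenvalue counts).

step 0: pivot -3 → sign −
step 1: pivot 117 → sign +
step 2: pivot 3/13 → sign +
step 3: pivot 2/9 → sign +
step 4: pivot 1 → sign +
signature = (4, 1, 0)

Answer: (4, 1, 0)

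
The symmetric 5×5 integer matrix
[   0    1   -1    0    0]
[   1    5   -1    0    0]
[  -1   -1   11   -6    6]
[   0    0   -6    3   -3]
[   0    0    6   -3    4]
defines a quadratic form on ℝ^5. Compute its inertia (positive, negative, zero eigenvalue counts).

step 0: pivot 5 → sign +
step 1: pivot -1/5 → sign −
step 2: pivot 14 → sign +
step 3: pivot 3/7 → sign +
step 4: pivot 1 → sign +
signature = (4, 1, 0)

Answer: (4, 1, 0)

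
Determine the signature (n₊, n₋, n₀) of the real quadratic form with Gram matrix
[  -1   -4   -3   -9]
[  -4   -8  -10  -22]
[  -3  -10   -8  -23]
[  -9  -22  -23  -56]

step 0: pivot -1 → sign −
step 1: pivot 8 → sign +
step 2: pivot 1/2 → sign +
step 3: row/col 3 already zero → sign 0
signature = (2, 1, 1)

Answer: (2, 1, 1)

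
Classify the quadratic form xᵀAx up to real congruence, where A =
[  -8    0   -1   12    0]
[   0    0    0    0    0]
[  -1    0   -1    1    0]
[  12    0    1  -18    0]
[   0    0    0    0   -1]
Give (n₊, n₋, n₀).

Answer: (1, 3, 1)

Derivation:
step 0: pivot -8 → sign −
step 1: pivot -7/8 → sign −
step 2: pivot 2/7 → sign +
step 3: pivot -1 → sign −
step 4: row/col 4 already zero → sign 0
signature = (1, 3, 1)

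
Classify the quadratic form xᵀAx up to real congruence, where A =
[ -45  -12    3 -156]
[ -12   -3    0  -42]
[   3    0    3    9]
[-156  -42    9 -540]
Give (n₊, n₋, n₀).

step 0: pivot -45 → sign −
step 1: pivot 1/5 → sign +
step 2: pivot -6 → sign −
step 3: pivot 3/2 → sign +
signature = (2, 2, 0)

Answer: (2, 2, 0)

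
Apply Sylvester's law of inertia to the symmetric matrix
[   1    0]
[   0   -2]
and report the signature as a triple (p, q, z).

Answer: (1, 1, 0)

Derivation:
step 0: pivot 1 → sign +
step 1: pivot -2 → sign −
signature = (1, 1, 0)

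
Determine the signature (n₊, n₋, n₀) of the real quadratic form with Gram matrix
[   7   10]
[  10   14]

step 0: pivot 7 → sign +
step 1: pivot -2/7 → sign −
signature = (1, 1, 0)

Answer: (1, 1, 0)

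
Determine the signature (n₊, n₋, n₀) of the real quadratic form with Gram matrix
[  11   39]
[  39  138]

Answer: (1, 1, 0)

Derivation:
step 0: pivot 11 → sign +
step 1: pivot -3/11 → sign −
signature = (1, 1, 0)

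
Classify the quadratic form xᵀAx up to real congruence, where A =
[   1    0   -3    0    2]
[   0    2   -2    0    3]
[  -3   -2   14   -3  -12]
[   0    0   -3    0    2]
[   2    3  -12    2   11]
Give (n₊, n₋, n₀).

step 0: pivot 1 → sign +
step 1: pivot 2 → sign +
step 2: pivot 3 → sign +
step 3: pivot -3 → sign −
step 4: pivot -1/6 → sign −
signature = (3, 2, 0)

Answer: (3, 2, 0)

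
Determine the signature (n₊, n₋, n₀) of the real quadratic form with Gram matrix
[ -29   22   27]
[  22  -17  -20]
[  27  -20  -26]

step 0: pivot -29 → sign −
step 1: pivot -9/29 → sign −
step 2: pivot -1/9 → sign −
signature = (0, 3, 0)

Answer: (0, 3, 0)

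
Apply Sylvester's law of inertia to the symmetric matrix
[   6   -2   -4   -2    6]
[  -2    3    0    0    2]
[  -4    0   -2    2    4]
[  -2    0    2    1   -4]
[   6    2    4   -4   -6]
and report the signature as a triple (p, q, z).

step 0: pivot 6 → sign +
step 1: pivot 7/3 → sign +
step 2: pivot -38/7 → sign −
step 3: pivot 3/19 → sign +
step 4: row/col 4 already zero → sign 0
signature = (3, 1, 1)

Answer: (3, 1, 1)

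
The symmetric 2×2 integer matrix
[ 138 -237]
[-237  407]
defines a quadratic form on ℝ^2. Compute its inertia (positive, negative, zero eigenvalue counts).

Answer: (1, 1, 0)

Derivation:
step 0: pivot 138 → sign +
step 1: pivot -1/46 → sign −
signature = (1, 1, 0)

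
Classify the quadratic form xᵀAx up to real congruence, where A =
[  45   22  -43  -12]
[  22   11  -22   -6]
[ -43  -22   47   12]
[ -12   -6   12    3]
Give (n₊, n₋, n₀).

step 0: pivot 45 → sign +
step 1: pivot 11/45 → sign +
step 2: pivot 2 → sign +
step 3: pivot -3/11 → sign −
signature = (3, 1, 0)

Answer: (3, 1, 0)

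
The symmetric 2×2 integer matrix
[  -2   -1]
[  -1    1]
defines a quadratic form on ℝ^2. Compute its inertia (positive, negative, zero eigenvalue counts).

Answer: (1, 1, 0)

Derivation:
step 0: pivot -2 → sign −
step 1: pivot 3/2 → sign +
signature = (1, 1, 0)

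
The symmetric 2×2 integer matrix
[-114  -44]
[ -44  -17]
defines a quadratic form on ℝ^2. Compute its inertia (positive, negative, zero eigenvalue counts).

Answer: (0, 2, 0)

Derivation:
step 0: pivot -114 → sign −
step 1: pivot -1/57 → sign −
signature = (0, 2, 0)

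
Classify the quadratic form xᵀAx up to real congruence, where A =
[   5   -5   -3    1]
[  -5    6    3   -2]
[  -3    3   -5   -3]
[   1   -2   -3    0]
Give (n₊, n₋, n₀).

Answer: (2, 2, 0)

Derivation:
step 0: pivot 5 → sign +
step 1: pivot 1 → sign +
step 2: pivot -34/5 → sign −
step 3: pivot -6/17 → sign −
signature = (2, 2, 0)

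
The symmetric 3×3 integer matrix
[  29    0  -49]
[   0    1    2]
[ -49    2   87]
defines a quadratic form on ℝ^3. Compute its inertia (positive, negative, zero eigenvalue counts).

Answer: (3, 0, 0)

Derivation:
step 0: pivot 29 → sign +
step 1: pivot 1 → sign +
step 2: pivot 6/29 → sign +
signature = (3, 0, 0)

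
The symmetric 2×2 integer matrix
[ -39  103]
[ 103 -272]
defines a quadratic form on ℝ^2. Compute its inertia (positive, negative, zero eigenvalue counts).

step 0: pivot -39 → sign −
step 1: pivot 1/39 → sign +
signature = (1, 1, 0)

Answer: (1, 1, 0)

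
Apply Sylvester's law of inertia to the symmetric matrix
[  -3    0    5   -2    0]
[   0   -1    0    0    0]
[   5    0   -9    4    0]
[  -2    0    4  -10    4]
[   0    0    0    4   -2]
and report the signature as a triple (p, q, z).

step 0: pivot -3 → sign −
step 1: pivot -1 → sign −
step 2: pivot -2/3 → sign −
step 3: pivot -8 → sign −
step 4: row/col 4 already zero → sign 0
signature = (0, 4, 1)

Answer: (0, 4, 1)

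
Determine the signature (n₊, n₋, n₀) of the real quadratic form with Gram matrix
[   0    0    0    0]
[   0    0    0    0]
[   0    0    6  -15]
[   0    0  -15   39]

Answer: (2, 0, 2)

Derivation:
step 0: pivot 6 → sign +
step 1: pivot 3/2 → sign +
step 2: row/col 2 already zero → sign 0
step 3: row/col 3 already zero → sign 0
signature = (2, 0, 2)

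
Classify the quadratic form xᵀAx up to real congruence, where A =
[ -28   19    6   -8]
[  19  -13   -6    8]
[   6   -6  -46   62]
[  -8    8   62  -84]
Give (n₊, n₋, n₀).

step 0: pivot -28 → sign −
step 1: pivot -3/28 → sign −
step 2: pivot -10 → sign −
step 3: pivot -2/5 → sign −
signature = (0, 4, 0)

Answer: (0, 4, 0)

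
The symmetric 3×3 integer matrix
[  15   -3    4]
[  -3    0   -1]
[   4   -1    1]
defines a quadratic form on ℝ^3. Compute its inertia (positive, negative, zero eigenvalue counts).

step 0: pivot 15 → sign +
step 1: pivot -3/5 → sign −
step 2: row/col 2 already zero → sign 0
signature = (1, 1, 1)

Answer: (1, 1, 1)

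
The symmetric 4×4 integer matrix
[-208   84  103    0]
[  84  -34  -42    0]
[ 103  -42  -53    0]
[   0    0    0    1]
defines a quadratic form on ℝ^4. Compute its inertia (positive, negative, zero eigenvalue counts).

step 0: pivot -208 → sign −
step 1: pivot -1/13 → sign −
step 2: pivot 1/8 → sign +
step 3: pivot 1 → sign +
signature = (2, 2, 0)

Answer: (2, 2, 0)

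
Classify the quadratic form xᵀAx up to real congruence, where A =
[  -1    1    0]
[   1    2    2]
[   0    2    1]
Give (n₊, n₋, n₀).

Answer: (1, 2, 0)

Derivation:
step 0: pivot -1 → sign −
step 1: pivot 3 → sign +
step 2: pivot -1/3 → sign −
signature = (1, 2, 0)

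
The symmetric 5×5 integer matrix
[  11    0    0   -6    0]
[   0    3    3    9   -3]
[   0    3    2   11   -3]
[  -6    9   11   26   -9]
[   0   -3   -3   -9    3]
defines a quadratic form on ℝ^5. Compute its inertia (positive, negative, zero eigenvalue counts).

Answer: (2, 2, 1)

Derivation:
step 0: pivot 11 → sign +
step 1: pivot 3 → sign +
step 2: pivot -1 → sign −
step 3: pivot -3/11 → sign −
step 4: row/col 4 already zero → sign 0
signature = (2, 2, 1)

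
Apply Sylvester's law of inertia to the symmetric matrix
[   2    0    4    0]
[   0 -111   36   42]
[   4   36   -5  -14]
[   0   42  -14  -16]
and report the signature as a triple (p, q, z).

Answer: (1, 2, 1)

Derivation:
step 0: pivot 2 → sign +
step 1: pivot -111 → sign −
step 2: pivot -49/37 → sign −
step 3: row/col 3 already zero → sign 0
signature = (1, 2, 1)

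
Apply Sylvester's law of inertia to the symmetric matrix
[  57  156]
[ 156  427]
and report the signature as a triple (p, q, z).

step 0: pivot 57 → sign +
step 1: pivot 1/19 → sign +
signature = (2, 0, 0)

Answer: (2, 0, 0)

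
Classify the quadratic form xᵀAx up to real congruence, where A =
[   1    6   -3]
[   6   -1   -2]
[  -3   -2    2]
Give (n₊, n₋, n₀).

step 0: pivot 1 → sign +
step 1: pivot -37 → sign −
step 2: pivot -3/37 → sign −
signature = (1, 2, 0)

Answer: (1, 2, 0)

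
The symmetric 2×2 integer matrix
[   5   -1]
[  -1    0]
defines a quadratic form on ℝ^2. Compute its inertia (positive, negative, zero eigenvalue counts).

Answer: (1, 1, 0)

Derivation:
step 0: pivot 5 → sign +
step 1: pivot -1/5 → sign −
signature = (1, 1, 0)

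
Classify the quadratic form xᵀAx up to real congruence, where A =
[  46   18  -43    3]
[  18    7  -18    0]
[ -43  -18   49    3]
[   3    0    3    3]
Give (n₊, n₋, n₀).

Answer: (2, 2, 0)

Derivation:
step 0: pivot 46 → sign +
step 1: pivot -1/23 → sign −
step 2: pivot 81/2 → sign +
step 3: pivot -2/9 → sign −
signature = (2, 2, 0)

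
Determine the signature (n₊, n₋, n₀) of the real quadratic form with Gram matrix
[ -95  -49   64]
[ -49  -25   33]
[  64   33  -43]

step 0: pivot -95 → sign −
step 1: pivot 26/95 → sign +
step 2: pivot 3/26 → sign +
signature = (2, 1, 0)

Answer: (2, 1, 0)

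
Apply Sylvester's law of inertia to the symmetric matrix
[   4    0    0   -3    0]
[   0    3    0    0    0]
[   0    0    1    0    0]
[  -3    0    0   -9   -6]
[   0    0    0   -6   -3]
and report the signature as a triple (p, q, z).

Answer: (4, 1, 0)

Derivation:
step 0: pivot 4 → sign +
step 1: pivot 3 → sign +
step 2: pivot 1 → sign +
step 3: pivot -45/4 → sign −
step 4: pivot 1/5 → sign +
signature = (4, 1, 0)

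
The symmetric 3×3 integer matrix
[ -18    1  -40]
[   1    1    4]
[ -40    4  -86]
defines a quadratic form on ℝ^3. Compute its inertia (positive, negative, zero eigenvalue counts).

Answer: (1, 2, 0)

Derivation:
step 0: pivot -18 → sign −
step 1: pivot 19/18 → sign +
step 2: pivot -2/19 → sign −
signature = (1, 2, 0)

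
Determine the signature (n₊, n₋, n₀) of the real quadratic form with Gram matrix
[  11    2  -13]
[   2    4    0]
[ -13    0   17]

step 0: pivot 11 → sign +
step 1: pivot 40/11 → sign +
step 2: pivot 1/10 → sign +
signature = (3, 0, 0)

Answer: (3, 0, 0)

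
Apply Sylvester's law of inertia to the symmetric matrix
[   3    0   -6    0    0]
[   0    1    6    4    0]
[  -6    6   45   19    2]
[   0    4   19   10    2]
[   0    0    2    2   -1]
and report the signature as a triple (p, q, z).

step 0: pivot 3 → sign +
step 1: pivot 1 → sign +
step 2: pivot -3 → sign −
step 3: pivot 7/3 → sign +
step 4: pivot -3/7 → sign −
signature = (3, 2, 0)

Answer: (3, 2, 0)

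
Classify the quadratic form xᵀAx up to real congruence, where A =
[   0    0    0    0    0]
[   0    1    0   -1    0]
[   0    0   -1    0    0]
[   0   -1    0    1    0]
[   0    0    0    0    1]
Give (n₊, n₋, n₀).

step 0: pivot 1 → sign +
step 1: pivot -1 → sign −
step 2: pivot 1 → sign +
step 3: row/col 3 already zero → sign 0
step 4: row/col 4 already zero → sign 0
signature = (2, 1, 2)

Answer: (2, 1, 2)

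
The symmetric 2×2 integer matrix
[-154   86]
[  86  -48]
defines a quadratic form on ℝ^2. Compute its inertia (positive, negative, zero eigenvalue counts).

step 0: pivot -154 → sign −
step 1: pivot 2/77 → sign +
signature = (1, 1, 0)

Answer: (1, 1, 0)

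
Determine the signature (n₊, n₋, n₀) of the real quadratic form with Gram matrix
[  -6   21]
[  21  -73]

step 0: pivot -6 → sign −
step 1: pivot 1/2 → sign +
signature = (1, 1, 0)

Answer: (1, 1, 0)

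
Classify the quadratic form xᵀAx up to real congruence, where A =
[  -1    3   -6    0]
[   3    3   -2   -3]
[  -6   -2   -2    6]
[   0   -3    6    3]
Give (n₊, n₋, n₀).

step 0: pivot -1 → sign −
step 1: pivot 12 → sign +
step 2: pivot 2/3 → sign +
step 3: pivot 3/4 → sign +
signature = (3, 1, 0)

Answer: (3, 1, 0)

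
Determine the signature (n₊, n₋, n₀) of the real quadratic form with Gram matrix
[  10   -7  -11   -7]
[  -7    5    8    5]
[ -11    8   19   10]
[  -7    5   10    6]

Answer: (4, 0, 0)

Derivation:
step 0: pivot 10 → sign +
step 1: pivot 1/10 → sign +
step 2: pivot 6 → sign +
step 3: pivot 1/3 → sign +
signature = (4, 0, 0)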